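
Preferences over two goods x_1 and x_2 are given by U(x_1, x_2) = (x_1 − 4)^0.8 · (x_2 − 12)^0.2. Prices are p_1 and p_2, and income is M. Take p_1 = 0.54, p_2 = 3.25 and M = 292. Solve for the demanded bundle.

Discretionary income = 292 − 4·0.54 − 12·3.25 = 250.84; x_1* = 4 + 0.8·250.84/0.54 = 375.6148; x_2* = 12 + 0.2·250.84/3.25 = 27.4363.

x_1* = 375.6148, x_2* = 27.4363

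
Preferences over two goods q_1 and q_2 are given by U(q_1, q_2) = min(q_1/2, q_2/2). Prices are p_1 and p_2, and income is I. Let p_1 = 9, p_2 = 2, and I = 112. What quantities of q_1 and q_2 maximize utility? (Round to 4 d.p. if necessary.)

q_1* = 10.1818, q_2* = 10.1818

Leontief preferences: the optimum is at the kink where q_1/2 = q_2/2, i.e. q_2 = q_1.
Budget: p_1·q_1 + p_2·q_1 = I, so (2·p_1 + 2·p_2)·q_1 = 2·I.
Demand: q_1*(p_1,p_2,I) = 2·I/(2·p_1 + 2·p_2), q_2* = 2·I/(2·p_1 + 2·p_2).
Here 2·9 + 2·2 = 22, giving q_1* = 10.1818 and q_2* = 10.1818.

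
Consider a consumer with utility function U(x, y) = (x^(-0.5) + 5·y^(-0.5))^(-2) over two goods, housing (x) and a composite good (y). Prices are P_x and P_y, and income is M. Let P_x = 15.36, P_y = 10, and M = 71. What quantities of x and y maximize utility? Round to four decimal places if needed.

Substitute y = (y/x)·x into the budget: x* = M/(P_x + P_y·(y/x)).
Numerically y/x = 3.892609, so x* = 71/(15.36 + 10·3.892609) = 1.3079 and y* = 3.892609·1.3079 = 5.0911.

x* = 1.3079, y* = 5.0911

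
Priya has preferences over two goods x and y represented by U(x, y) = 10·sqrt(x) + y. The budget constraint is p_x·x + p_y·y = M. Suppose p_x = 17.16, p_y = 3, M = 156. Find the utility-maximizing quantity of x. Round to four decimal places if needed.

Utility is quasi-linear in y; the FOC for x is 5/√x = p_x/p_y.
Thus x* = (5·p_y/p_x)² — independent of M — with the rest of income spent on y.
Plugging in: x* = (5·3/17.16)² = 0.7641.

x* = 0.7641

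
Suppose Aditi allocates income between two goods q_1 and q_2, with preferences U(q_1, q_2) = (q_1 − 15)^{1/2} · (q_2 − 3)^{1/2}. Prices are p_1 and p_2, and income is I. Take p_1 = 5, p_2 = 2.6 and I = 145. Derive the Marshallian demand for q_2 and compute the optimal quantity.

q_2* = 14.9615

After buying the subsistence bundle (15, 3), a share 0.5 of the remaining income goes to q_1: q_1* = 15 + 0.5·(I − 15p_1 − 3p_2)/p_1.
Discretionary income = 145 − 15·5 − 3·2.6 = 62.2; q_2* = 3 + 0.5·62.2/2.6 = 14.9615.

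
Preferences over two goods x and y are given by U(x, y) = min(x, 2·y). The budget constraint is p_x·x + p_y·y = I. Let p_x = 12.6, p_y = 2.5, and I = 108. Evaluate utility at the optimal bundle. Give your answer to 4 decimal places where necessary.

Leontief preferences: the optimum is at the kink where x/2 = y/1, i.e. y = (1/2)·x.
Budget: p_x·x + p_y·(1/2)·x = I, so (2·p_x + p_y)·x = 2·I.
Demand: x*(p_x,p_y,I) = 2·I/(2·p_x + p_y), y* = I/(2·p_x + p_y).
Here 2·12.6 + 2.5 = 27.7, giving x* = 7.7978 and y* = 3.8989.
Utility at the optimum: U(7.7978, 3.8989) = 7.7978.

V = 7.7978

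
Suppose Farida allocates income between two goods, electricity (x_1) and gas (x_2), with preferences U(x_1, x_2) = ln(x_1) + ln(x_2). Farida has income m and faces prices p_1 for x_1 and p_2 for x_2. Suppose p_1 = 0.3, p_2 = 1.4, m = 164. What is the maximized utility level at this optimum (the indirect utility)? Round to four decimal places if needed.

V = 9.6809

MU_x_1/MU_x_2 = (x_2)/(x_1); tangency sets this equal to p_1/p_2.
So p_2·x_2 = p_1·x_1; combined with the budget, a share 0.5 of income goes to x_1.
Demand: x_1*(p_1,p_2,m) = 0.5·m/p_1 and x_2* = 0.5·m/p_2.
At p_1=0.3, p_2=1.4, m=164: x_1* = 0.5·164/0.3 = 273.3333, x_2* = 58.5714.
Utility at the optimum: U(273.3333, 58.5714) = 9.6809.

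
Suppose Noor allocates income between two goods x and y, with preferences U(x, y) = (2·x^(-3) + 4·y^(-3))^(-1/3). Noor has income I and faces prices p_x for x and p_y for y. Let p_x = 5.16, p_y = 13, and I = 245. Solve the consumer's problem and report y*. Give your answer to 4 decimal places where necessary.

Substitute y = (y/x)·x into the budget: x* = I/(p_x + p_y·(y/x)).
Numerically y/x = 0.943918, so x* = 245/(5.16 + 13·0.943918) = 14.0555 and y* = 0.943918·14.0555 = 13.2672.

y* = 13.2672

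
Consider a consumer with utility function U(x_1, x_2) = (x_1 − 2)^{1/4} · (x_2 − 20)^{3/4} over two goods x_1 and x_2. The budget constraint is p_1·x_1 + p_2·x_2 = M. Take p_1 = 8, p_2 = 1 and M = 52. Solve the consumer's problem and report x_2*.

MRS = (1/3)·(x_2−20)/(x_1−2). Tangency with p_1/p_2 gives x_2−20 = 3·(p_1/p_2)·(x_1−2).
Substituting into the budget: x_1* = 2 + 0.25·(M − 2·p_1 − 20·p_2)/p_1, and x_2* = 20 + 0.75·(…)/p_2.
Discretionary income = 52 − 2·8 − 20·1 = 16; x_2* = 20 + 0.75·16/1 = 32.

x_2* = 32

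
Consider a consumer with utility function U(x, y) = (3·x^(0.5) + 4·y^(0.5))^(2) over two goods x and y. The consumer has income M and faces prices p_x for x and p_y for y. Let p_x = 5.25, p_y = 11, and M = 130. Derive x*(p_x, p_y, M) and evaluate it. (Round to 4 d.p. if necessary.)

x* = 13.3958

MRS = MU_x/MU_y = (3/4)·(y/x)^(0.5). Set equal to p_x/p_y.
Solve for the ratio: y/x = [(4/3)·p_x/p_y]^(2).
Substitute y = (y/x)·x into the budget: x* = M/(p_x + p_y·(y/x)).
Numerically y/x = 0.404959, so x* = 130/(5.25 + 11·0.404959) = 13.3958.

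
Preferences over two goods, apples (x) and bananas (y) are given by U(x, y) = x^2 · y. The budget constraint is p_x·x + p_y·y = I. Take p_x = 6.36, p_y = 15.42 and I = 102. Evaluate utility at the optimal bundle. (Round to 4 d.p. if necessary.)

V = 252.0566

Demand: x*(p_x,p_y,I) = 2/3·I/p_x and y* = 1/3·I/p_y.
At p_x=6.36, p_y=15.42, I=102: x* = 2/3·102/6.36 = 10.6918, y* = 2.2049.
Utility at the optimum: U(10.6918, 2.2049) = 252.0566.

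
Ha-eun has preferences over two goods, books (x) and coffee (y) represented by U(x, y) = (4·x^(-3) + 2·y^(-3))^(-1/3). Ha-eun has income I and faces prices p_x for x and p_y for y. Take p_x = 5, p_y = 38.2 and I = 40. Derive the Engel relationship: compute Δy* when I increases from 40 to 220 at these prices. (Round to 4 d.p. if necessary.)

MU_x ∝ 4·x^(-4), MU_y ∝ 2·y^(-4), so MRS = 2·(y/x)^(4) = p_x/p_y.
Solve for the ratio: y/x = [(1/2)·p_x/p_y]^(0.25).
With the ratio pinned down, the budget gives x* = I/(p_x + p_y·(y/x)) and y* = (y/x)·x*.
Numerically y/x = 0.505789, so x* = 40/(5 + 38.2·0.505789) = 1.6447 and y* = 0.505789·1.6447 = 0.8319.
At I' = 220: y* = 4.5752. Change: 4.5752 − 0.8319 = 3.7433.

Δy* = 3.7433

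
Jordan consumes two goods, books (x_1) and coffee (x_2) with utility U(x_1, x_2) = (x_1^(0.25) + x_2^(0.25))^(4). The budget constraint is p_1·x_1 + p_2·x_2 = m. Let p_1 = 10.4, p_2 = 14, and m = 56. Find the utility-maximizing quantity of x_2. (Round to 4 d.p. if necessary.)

x_2* = 1.901

Numerically x_2/x_1 = 0.672781, so x_1* = 56/(10.4 + 14·0.672781) = 2.8256 and x_2* = 0.672781·2.8256 = 1.901.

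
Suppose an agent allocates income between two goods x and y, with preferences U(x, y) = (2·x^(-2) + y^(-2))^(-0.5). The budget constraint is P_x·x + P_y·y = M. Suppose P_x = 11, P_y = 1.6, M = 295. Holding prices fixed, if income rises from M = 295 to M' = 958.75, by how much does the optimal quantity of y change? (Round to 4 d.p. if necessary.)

MRS = MU_x/MU_y = 2·(y/x)^(3). Set equal to P_x/P_y.
Solve for the ratio: y/x = [(1/2)·P_x/P_y]^(1/3).
Substitute y = (y/x)·x into the budget: x* = M/(P_x + P_y·(y/x)).
Numerically y/x = 1.509203, so x* = 295/(11 + 1.6·1.509203) = 21.9908 and y* = 1.509203·21.9908 = 33.1885.
At M' = 958.75: y* = 107.8627. Change: 107.8627 − 33.1885 = 74.6742.

Δy* = 74.6742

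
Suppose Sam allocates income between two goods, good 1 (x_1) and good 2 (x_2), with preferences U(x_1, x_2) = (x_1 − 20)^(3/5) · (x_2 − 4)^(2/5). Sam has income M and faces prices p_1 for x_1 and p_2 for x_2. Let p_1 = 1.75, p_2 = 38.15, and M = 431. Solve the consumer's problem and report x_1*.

MRS = (3/2)·(x_2−4)/(x_1−20). Tangency with p_1/p_2 gives x_2−4 = (2/3)·(p_1/p_2)·(x_1−20).
Substituting into the budget: x_1* = 20 + 0.6·(M − 20·p_1 − 4·p_2)/p_1, and x_2* = 4 + 0.4·(…)/p_2.
Discretionary income = 431 − 20·1.75 − 4·38.15 = 243.4; x_1* = 20 + 0.6·243.4/1.75 = 103.4514.

x_1* = 103.4514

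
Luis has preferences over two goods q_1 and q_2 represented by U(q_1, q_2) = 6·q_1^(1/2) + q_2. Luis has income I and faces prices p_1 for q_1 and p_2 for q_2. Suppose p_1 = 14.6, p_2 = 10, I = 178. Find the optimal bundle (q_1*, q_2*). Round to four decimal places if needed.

q_1* = 4.2222, q_2* = 11.6356

Set MRS = p_1/p_2: 3·q_1^(−1/2) = p_1/p_2.
Thus q_1* = (3·p_2/p_1)² — independent of I — with the rest of income spent on q_2.
Plugging in: q_1* = (3·10/14.6)² = 4.2222, q_2* = 11.6356.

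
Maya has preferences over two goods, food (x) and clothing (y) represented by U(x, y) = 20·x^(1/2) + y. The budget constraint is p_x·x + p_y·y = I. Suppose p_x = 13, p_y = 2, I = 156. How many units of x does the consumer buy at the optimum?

Set MRS = p_x/p_y: 10·x^(−1/2) = p_x/p_y.
Solve: √x = 10·p_y/p_x, so x*(p_x,p_y) = (10·p_y/p_x)², and y* = (I − p_x·x*)/p_y.
Plugging in: x* = (10·2/13)² = 2.3669.

x* = 2.3669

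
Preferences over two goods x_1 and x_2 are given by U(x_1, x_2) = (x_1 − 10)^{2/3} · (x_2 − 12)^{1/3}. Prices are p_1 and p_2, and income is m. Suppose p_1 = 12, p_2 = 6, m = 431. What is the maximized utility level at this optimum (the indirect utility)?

Let x_1' = x_1−10, x_2' = x_2−12. MRS = 2·x_2'/x_1' = p_1/p_2.
Substituting into the budget: x_1* = 10 + 2/3·(m − 10·p_1 − 12·p_2)/p_1, and x_2* = 12 + 1/3·(…)/p_2.
Discretionary income = 431 − 10·12 − 12·6 = 239; x_1* = 10 + 2/3·239/12 = 23.2778; x_2* = 12 + 1/3·239/6 = 25.2778.
Utility at the optimum: U(23.2778, 25.2778) = 13.2778.

V = 13.2778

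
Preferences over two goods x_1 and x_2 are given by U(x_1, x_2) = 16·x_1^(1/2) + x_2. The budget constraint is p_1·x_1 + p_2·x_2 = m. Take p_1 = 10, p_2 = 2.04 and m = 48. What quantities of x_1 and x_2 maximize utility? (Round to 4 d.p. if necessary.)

MU_x_1 = 8/√x_1, MU_x_2 = 1. Tangency: 8/√x_1 = p_1/p_2.
Solve: √x_1 = 8·p_2/p_1, so x_1*(p_1,p_2) = (8·p_2/p_1)², and x_2* = (m − p_1·x_1*)/p_2.
Plugging in: x_1* = (8·2.04/10)² = 2.6634, x_2* = 10.4734.

x_1* = 2.6634, x_2* = 10.4734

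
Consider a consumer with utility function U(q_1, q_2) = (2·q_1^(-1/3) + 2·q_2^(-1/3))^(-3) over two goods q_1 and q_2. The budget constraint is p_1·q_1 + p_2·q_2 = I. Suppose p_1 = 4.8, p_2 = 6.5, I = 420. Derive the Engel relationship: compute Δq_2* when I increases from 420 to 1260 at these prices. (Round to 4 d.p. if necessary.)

From the CES first-order condition, (q_2/q_1)^(4/3) = p_1/p_2.
Hence q_2/q_1 = (p_1/p_2)^(1/(4/3)), i.e. raised to the 0.75 power.
Substitute q_2 = (q_2/q_1)·q_1 into the budget: q_1* = I/(p_1 + p_2·(q_2/q_1)).
Numerically q_2/q_1 = 0.79661, so q_1* = 420/(4.8 + 6.5·0.79661) = 42.0927 and q_2* = 0.79661·42.0927 = 33.5315.
At I' = 1260: q_2* = 100.5945. Change: 100.5945 − 33.5315 = 67.063.

Δq_2* = 67.063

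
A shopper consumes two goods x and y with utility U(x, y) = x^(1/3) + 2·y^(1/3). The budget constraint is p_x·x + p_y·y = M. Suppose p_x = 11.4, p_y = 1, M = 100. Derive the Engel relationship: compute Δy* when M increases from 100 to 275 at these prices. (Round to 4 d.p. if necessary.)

From the CES first-order condition, (1/2)·(y/x)^(2/3) = p_x/p_y.
Solve for the ratio: y/x = [2·p_x/p_y]^(1.5).
With the ratio pinned down, the budget gives x* = M/(p_x + p_y·(y/x)) and y* = (y/x)·x*.
Numerically y/x = 108.868508, so x* = 100/(11.4 + 1·108.868508) = 0.8315 and y* = 108.868508·0.8315 = 90.5212.
At M' = 275: y* = 248.9333. Change: 248.9333 − 90.5212 = 158.4121.

Δy* = 158.4121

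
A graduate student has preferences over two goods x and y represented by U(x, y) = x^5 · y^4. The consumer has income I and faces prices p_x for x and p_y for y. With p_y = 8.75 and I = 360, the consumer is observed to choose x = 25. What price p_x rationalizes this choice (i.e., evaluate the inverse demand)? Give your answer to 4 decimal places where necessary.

p_x = 8

MU_x/MU_y = (5·y)/(4·x); tangency sets this equal to p_x/p_y.
Rearranging, p_y·y = (4/5)·p_x·x. Substituting into the budget gives p_x·x·(1 + (4/5)) = I.
Demand: x*(p_x,p_y,I) = 5/9·I/p_x and y* = 4/9·I/p_y.
Set x* = 25 in the demand function and solve for p_x: p_x = 8.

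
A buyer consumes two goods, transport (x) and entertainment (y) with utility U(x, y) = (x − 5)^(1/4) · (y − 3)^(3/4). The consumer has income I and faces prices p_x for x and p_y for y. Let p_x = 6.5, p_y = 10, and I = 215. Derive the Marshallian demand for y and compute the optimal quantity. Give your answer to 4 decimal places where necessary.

This is Cobb-Douglas in (x−5, y−3): tangency gives 0.25·p_y·(y−3) = 0.75·p_x·(x−5).
After buying the subsistence bundle (5, 3), a share 0.25 of the remaining income goes to x: x* = 5 + 0.25·(I − 5p_x − 3p_y)/p_x.
Discretionary income = 215 − 5·6.5 − 3·10 = 152.5; y* = 3 + 0.75·152.5/10 = 14.4375.

y* = 14.4375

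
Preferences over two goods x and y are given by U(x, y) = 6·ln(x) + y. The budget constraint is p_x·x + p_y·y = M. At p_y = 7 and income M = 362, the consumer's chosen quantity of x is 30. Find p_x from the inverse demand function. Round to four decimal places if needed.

p_x = 1.4

MU_x = 6/x, MU_y = 1. Tangency: 6/x = p_x/p_y.
So x*(p_x,p_y) = 6·p_y/p_x, independent of income; and y* = (M − 6·p_y)/p_y.
Set x* = 30 in the demand function and solve for p_x: p_x = 1.4.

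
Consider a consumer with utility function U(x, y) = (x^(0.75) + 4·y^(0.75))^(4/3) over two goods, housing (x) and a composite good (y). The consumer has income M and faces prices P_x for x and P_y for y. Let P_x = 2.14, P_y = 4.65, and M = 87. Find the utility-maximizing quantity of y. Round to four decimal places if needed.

y* = 17.9888

With the ratio pinned down, the budget gives x* = M/(P_x + P_y·(y/x)) and y* = (y/x)·x*.
Numerically y/x = 11.483737, so x* = 87/(2.14 + 4.65·11.483737) = 1.5665 and y* = 11.483737·1.5665 = 17.9888.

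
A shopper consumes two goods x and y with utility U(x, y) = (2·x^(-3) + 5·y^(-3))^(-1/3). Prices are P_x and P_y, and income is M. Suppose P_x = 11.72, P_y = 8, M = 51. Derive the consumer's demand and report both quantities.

x* = 2.2381, y* = 3.0962

MU_x ∝ 2·x^(-4), MU_y ∝ 5·y^(-4), so MRS = (2/5)·(y/x)^(4) = P_x/P_y.
Solve for the ratio: y/x = [(5/2)·P_x/P_y]^(0.25).
With the ratio pinned down, the budget gives x* = M/(P_x + P_y·(y/x)) and y* = (y/x)·x*.
Numerically y/x = 1.383389, so x* = 51/(11.72 + 8·1.383389) = 2.2381 and y* = 1.383389·2.2381 = 3.0962.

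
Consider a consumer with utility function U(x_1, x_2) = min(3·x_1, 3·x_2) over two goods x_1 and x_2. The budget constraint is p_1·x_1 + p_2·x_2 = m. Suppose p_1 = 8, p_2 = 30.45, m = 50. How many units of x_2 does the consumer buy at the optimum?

x_2* = 1.3004

Demand: x_1*(p_1,p_2,m) = 3·m/(3·p_1 + 3·p_2), x_2* = 3·m/(3·p_1 + 3·p_2).
Here 3·8 + 3·30.45 = 115.35, giving x_2* = 1.3004.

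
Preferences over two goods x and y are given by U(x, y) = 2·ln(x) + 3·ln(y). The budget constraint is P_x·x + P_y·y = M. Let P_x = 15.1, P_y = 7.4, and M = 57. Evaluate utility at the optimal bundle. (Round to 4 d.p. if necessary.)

V = 5.4164

Tangency: MRS = (2/3)·y/x = P_x/P_y.
So 2·P_y·y = 3·P_x·x; combined with the budget, a share 0.4 of income goes to x.
Demand: x*(P_x,P_y,M) = 0.4·M/P_x and y* = 0.6·M/P_y.
At P_x=15.1, P_y=7.4, M=57: x* = 0.4·57/15.1 = 1.5099, y* = 4.6216.
Utility at the optimum: U(1.5099, 4.6216) = 5.4164.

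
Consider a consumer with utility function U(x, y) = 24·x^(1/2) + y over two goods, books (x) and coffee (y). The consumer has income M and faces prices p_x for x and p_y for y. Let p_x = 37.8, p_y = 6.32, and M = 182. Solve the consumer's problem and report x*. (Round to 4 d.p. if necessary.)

Thus x* = (12·p_y/p_x)² — independent of M — with the rest of income spent on y.
Plugging in: x* = (12·6.32/37.8)² = 4.0254.

x* = 4.0254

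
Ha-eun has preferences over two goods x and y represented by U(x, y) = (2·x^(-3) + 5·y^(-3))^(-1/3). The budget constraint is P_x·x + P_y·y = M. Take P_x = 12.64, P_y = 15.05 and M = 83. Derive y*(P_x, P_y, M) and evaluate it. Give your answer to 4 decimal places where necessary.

MU_x ∝ 2·x^(-4), MU_y ∝ 5·y^(-4), so MRS = (2/5)·(y/x)^(4) = P_x/P_y.
Hence y/x = ((5/2)·P_x/P_y)^(1/(4)), i.e. raised to the 0.25 power.
With the ratio pinned down, the budget gives x* = M/(P_x + P_y·(y/x)) and y* = (y/x)·x*.
Numerically y/x = 1.203754, so x* = 83/(12.64 + 15.05·1.203754) = 2.6986 and y* = 1.203754·2.6986 = 3.2485.

y* = 3.2485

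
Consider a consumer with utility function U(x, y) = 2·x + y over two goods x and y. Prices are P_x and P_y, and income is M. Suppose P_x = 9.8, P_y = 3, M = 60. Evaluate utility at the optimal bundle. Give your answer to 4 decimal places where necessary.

V = 20

Perfect substitutes: compare marginal utility per dollar. 2/P_x vs 1/P_y → 0.2041 vs 0.3333.
y gives more utility per dollar, so spend all income on y: y* = M/P_y, x* = 0.
Numerically: x* = 0, y* = 20.
Utility at the optimum: U(0, 20) = 20.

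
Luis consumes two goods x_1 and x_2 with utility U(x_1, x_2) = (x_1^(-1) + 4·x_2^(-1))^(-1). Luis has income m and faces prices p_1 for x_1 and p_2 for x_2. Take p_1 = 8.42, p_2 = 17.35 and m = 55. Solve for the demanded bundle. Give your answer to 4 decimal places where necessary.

Substitute x_2 = (x_2/x_1)·x_1 into the budget: x_1* = m/(p_1 + p_2·(x_2/x_1)).
Numerically x_2/x_1 = 1.393273, so x_1* = 55/(8.42 + 17.35·1.393273) = 1.6875 and x_2* = 1.393273·1.6875 = 2.3511.

x_1* = 1.6875, x_2* = 2.3511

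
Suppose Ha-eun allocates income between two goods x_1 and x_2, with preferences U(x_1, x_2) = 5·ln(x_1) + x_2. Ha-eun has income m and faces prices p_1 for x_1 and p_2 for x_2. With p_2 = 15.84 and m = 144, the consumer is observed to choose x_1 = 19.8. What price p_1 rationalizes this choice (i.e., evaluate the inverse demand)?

p_1 = 4

Set MRS = p_1/p_2: (5/x_1)/1 = p_1/p_2.
So x_1*(p_1,p_2) = 5·p_2/p_1, independent of income; and x_2* = (m − 5·p_2)/p_2.
Set x_1* = 19.8 in the demand function and solve for p_1: p_1 = 4.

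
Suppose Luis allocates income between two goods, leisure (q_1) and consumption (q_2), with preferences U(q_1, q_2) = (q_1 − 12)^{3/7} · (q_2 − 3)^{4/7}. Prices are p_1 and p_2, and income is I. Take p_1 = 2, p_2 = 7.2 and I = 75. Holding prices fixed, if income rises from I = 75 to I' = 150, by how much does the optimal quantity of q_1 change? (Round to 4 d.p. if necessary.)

This is Cobb-Douglas in (q_1−12, q_2−3): tangency gives 3/7·p_2·(q_2−3) = 4/7·p_1·(q_1−12).
After buying the subsistence bundle (12, 3), a share 3/7 of the remaining income goes to q_1: q_1* = 12 + 3/7·(I − 12p_1 − 3p_2)/p_1.
Discretionary income = 75 − 12·2 − 3·7.2 = 29.4; q_1* = 12 + 3/7·29.4/2 = 18.3.
At I' = 150: q_1* = 34.3714. Change: 34.3714 − 18.3 = 16.0714.

Δq_1* = 16.0714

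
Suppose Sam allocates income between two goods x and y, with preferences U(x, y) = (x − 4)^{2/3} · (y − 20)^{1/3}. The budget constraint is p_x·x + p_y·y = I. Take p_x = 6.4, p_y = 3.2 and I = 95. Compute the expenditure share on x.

MRS = 2·(y−20)/(x−4). Tangency with p_x/p_y gives y−20 = (1/2)·(p_x/p_y)·(x−4).
Substituting into the budget: x* = 4 + 2/3·(I − 4·p_x − 20·p_y)/p_x, and y* = 20 + 1/3·(…)/p_y.
Discretionary income = 95 − 4·6.4 − 20·3.2 = 5.4; x* = 4 + 2/3·5.4/6.4 = 4.5625; y* = 20 + 1/3·5.4/3.2 = 20.5625.
Expenditure on x: 6.4·4.5625 = 29.2; share = 0.3074.

share on x = 0.3074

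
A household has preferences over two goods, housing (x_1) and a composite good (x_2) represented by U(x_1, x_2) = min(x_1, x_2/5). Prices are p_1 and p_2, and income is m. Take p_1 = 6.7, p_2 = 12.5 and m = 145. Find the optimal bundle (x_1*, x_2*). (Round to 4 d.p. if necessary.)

Leontief preferences: the optimum is at the kink where x_1/1 = x_2/5, i.e. x_2 = 5·x_1.
Budget: p_1·x_1 + p_2·5·x_1 = m, so (p_1 + 5·p_2)·x_1 = m.
Demand: x_1*(p_1,p_2,m) = m/(p_1 + 5·p_2), x_2* = 5·m/(p_1 + 5·p_2).
Here 6.7 + 5·12.5 = 69.2, giving x_1* = 2.0954 and x_2* = 10.4769.

x_1* = 2.0954, x_2* = 10.4769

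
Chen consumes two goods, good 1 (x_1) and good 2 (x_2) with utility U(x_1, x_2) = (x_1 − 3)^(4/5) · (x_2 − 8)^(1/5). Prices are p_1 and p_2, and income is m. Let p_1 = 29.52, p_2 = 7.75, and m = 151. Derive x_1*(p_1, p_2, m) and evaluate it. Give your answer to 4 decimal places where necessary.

Let x_1' = x_1−3, x_2' = x_2−8. MRS = 4·x_2'/x_1' = p_1/p_2.
Substituting into the budget: x_1* = 3 + 0.8·(m − 3·p_1 − 8·p_2)/p_1, and x_2* = 8 + 0.2·(…)/p_2.
Discretionary income = 151 − 3·29.52 − 8·7.75 = 0.44; x_1* = 3 + 0.8·0.44/29.52 = 3.0119.

x_1* = 3.0119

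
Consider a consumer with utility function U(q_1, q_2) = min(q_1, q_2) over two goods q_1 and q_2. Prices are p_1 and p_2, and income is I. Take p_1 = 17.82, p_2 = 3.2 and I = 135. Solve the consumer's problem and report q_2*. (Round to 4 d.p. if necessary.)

With perfect complements, no substitution: consume in ratio q_1:q_2 = 1:1.
Budget: p_1·q_1 + p_2·q_1 = I, so (p_1 + p_2)·q_1 = I.
Demand: q_1*(p_1,p_2,I) = I/(p_1 + p_2), q_2* = I/(p_1 + p_2).
Here 17.82 + 3.2 = 21.02, giving q_2* = 6.4225.

q_2* = 6.4225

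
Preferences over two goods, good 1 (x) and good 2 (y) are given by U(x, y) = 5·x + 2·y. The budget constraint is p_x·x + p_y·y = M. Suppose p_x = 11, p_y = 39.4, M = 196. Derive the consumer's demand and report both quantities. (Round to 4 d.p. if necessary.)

x* = 17.8182, y* = 0

Perfect substitutes: compare marginal utility per dollar. 5/p_x vs 2/p_y → 0.4545 vs 0.0508.
x gives more utility per dollar, so spend all income on x: x* = M/p_x, y* = 0.
Numerically: x* = 17.8182, y* = 0.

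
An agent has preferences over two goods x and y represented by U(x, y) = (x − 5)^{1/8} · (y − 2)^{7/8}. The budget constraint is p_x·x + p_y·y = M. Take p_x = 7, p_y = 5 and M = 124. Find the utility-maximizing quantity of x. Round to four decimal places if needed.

This is Cobb-Douglas in (x−5, y−2): tangency gives 0.125·p_y·(y−2) = 0.875·p_x·(x−5).
Substituting into the budget: x* = 5 + 0.125·(M − 5·p_x − 2·p_y)/p_x, and y* = 2 + 0.875·(…)/p_y.
Discretionary income = 124 − 5·7 − 2·5 = 79; x* = 5 + 0.125·79/7 = 6.4107.

x* = 6.4107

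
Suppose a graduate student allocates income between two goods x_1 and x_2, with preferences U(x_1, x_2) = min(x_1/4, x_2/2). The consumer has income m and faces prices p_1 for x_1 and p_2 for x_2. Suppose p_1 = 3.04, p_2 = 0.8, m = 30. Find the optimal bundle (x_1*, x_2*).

x_1* = 8.7209, x_2* = 4.3605

With perfect complements, no substitution: consume in ratio x_1:x_2 = 4:2.
Budget: p_1·x_1 + p_2·(1/2)·x_1 = m, so (4·p_1 + 2·p_2)·x_1 = 4·m.
Demand: x_1*(p_1,p_2,m) = 4·m/(4·p_1 + 2·p_2), x_2* = 2·m/(4·p_1 + 2·p_2).
Here 4·3.04 + 2·0.8 = 13.76, giving x_1* = 8.7209 and x_2* = 4.3605.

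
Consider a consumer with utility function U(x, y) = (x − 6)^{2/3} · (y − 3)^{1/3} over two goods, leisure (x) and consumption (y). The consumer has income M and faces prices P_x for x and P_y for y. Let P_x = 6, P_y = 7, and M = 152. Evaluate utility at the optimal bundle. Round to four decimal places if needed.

This is Cobb-Douglas in (x−6, y−3): tangency gives 2/3·P_y·(y−3) = 1/3·P_x·(x−6).
After buying the subsistence bundle (6, 3), a share 2/3 of the remaining income goes to x: x* = 6 + 2/3·(M − 6P_x − 3P_y)/P_x.
Discretionary income = 152 − 6·6 − 3·7 = 95; x* = 6 + 2/3·95/6 = 16.5556; y* = 3 + 1/3·95/7 = 7.5238.
Utility at the optimum: U(16.5556, 7.5238) = 7.9583.

V = 7.9583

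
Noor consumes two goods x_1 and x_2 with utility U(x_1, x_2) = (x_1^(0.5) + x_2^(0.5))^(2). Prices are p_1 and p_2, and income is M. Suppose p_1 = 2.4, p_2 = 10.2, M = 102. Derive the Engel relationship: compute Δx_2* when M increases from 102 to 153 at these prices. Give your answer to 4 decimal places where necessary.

With the ratio pinned down, the budget gives x_1* = M/(p_1 + p_2·(x_2/x_1)) and x_2* = (x_2/x_1)·x_1*.
Numerically x_2/x_1 = 0.055363, so x_1* = 102/(2.4 + 10.2·0.055363) = 34.4048 and x_2* = 0.055363·34.4048 = 1.9048.
At M' = 153: x_2* = 2.8571. Change: 2.8571 − 1.9048 = 0.9524.

Δx_2* = 0.9524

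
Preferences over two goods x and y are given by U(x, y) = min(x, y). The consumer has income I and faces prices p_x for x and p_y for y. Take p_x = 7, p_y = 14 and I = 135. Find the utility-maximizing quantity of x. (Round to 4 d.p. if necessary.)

x* = 6.4286

With perfect complements, no substitution: consume in ratio x:y = 1:1.
Budget: p_x·x + p_y·x = I, so (p_x + p_y)·x = I.
Demand: x*(p_x,p_y,I) = I/(p_x + p_y), y* = I/(p_x + p_y).
Here 7 + 14 = 21, giving x* = 6.4286.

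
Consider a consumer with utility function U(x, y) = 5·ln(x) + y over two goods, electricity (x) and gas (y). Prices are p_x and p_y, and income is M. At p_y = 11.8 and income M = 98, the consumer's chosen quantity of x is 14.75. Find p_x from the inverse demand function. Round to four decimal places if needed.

p_x = 4

Set MRS = p_x/p_y: (5/x)/1 = p_x/p_y.
So x*(p_x,p_y) = 5·p_y/p_x, independent of income; and y* = (M − 5·p_y)/p_y.
Set x* = 14.75 in the demand function and solve for p_x: p_x = 4.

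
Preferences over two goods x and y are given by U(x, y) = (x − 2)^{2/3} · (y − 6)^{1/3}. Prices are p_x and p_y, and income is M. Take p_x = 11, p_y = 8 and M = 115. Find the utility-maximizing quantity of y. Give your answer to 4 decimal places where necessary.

This is Cobb-Douglas in (x−2, y−6): tangency gives 2/3·p_y·(y−6) = 1/3·p_x·(x−2).
Substituting into the budget: x* = 2 + 2/3·(M − 2·p_x − 6·p_y)/p_x, and y* = 6 + 1/3·(…)/p_y.
Discretionary income = 115 − 2·11 − 6·8 = 45; y* = 6 + 1/3·45/8 = 7.875.

y* = 7.875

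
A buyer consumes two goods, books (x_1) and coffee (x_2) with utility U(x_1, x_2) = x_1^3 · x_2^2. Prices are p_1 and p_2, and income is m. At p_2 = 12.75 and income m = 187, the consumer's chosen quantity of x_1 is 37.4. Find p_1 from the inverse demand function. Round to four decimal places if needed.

MU_x_1/MU_x_2 = (3·x_2)/(2·x_1); tangency sets this equal to p_1/p_2.
So 3·p_2·x_2 = 2·p_1·x_1; combined with the budget, a share 0.6 of income goes to x_1.
Demand: x_1*(p_1,p_2,m) = 0.6·m/p_1 and x_2* = 0.4·m/p_2.
Set x_1* = 37.4 in the demand function and solve for p_1: p_1 = 3.

p_1 = 3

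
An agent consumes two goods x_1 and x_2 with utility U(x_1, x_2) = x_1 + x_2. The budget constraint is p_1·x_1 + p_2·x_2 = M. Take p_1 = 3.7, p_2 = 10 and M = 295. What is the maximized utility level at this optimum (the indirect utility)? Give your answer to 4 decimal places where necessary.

Linear utility — the consumer picks whichever good has higher MU/price: 1/3.7 = 0.2703 vs 1/10 = 0.1.
x_1 gives more utility per dollar, so spend all income on x_1: x_1* = M/p_1, x_2* = 0.
Numerically: x_1* = 79.7297, x_2* = 0.
Utility at the optimum: U(79.7297, 0) = 79.7297.

V = 79.7297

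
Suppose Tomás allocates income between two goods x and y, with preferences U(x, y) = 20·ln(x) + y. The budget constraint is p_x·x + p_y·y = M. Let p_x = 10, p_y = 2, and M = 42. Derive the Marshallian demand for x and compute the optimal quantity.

Set MRS = p_x/p_y: (20/x)/1 = p_x/p_y.
So x*(p_x,p_y) = 20·p_y/p_x, independent of income; and y* = (M − 20·p_y)/p_y.
At the given prices: x* = 20·2/10 = 4.

x* = 4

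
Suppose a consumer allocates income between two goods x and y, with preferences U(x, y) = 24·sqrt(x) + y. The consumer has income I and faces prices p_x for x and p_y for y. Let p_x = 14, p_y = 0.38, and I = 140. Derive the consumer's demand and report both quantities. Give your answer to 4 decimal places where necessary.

MU_x = 12/√x, MU_y = 1. Tangency: 12/√x = p_x/p_y.
Solve: √x = 12·p_y/p_x, so x*(p_x,p_y) = (12·p_y/p_x)², and y* = (I − p_x·x*)/p_y.
Plugging in: x* = (12·0.38/14)² = 0.1061, y* = 364.5125.

x* = 0.1061, y* = 364.5125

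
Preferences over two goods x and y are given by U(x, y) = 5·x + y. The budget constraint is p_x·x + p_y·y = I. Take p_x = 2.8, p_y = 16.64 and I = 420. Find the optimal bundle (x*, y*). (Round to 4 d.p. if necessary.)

x* = 150, y* = 0

x gives more utility per dollar, so spend all income on x: x* = I/p_x, y* = 0.
Numerically: x* = 150, y* = 0.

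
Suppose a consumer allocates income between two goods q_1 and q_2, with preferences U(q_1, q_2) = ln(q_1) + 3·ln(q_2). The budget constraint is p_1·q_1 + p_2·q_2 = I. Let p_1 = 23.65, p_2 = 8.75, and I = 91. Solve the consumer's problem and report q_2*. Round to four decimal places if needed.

q_2* = 7.8

MU_q_1/MU_q_2 = (q_2)/(3·q_1); tangency sets this equal to p_1/p_2.
Rearranging, p_2·q_2 = 3·p_1·q_1. Substituting into the budget gives p_1·q_1·(1 + 3) = I.
Demand: q_1*(p_1,p_2,I) = 0.25·I/p_1 and q_2* = 0.75·I/p_2.
At p_1=23.65, p_2=8.75, I=91: q_2* = 0.75·91/8.75 = 7.8.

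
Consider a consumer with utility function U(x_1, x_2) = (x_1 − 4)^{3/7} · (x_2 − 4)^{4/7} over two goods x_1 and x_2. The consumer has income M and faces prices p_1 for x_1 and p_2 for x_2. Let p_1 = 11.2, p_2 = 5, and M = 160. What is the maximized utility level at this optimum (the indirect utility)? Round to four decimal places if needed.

This is Cobb-Douglas in (x_1−4, x_2−4): tangency gives 3/7·p_2·(x_2−4) = 4/7·p_1·(x_1−4).
Substituting into the budget: x_1* = 4 + 3/7·(M − 4·p_1 − 4·p_2)/p_1, and x_2* = 4 + 4/7·(…)/p_2.
Discretionary income = 160 − 4·11.2 − 4·5 = 95.2; x_1* = 4 + 3/7·95.2/11.2 = 7.6429; x_2* = 4 + 4/7·95.2/5 = 14.88.
Utility at the optimum: U(7.6429, 14.88) = 6.8073.

V = 6.8073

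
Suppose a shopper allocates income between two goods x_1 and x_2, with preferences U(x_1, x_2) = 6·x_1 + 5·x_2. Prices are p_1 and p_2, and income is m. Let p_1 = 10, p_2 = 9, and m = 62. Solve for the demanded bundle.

x_1* = 6.2, x_2* = 0

Linear utility — the consumer picks whichever good has higher MU/price: 6/10 = 0.6 vs 5/9 = 0.5556.
x_1 gives more utility per dollar, so spend all income on x_1: x_1* = m/p_1, x_2* = 0.
Numerically: x_1* = 6.2, x_2* = 0.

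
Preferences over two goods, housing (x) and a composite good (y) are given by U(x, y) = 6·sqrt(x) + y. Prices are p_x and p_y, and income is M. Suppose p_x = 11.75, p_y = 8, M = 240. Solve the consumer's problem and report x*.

Plugging in: x* = (3·8/11.75)² = 4.172.

x* = 4.172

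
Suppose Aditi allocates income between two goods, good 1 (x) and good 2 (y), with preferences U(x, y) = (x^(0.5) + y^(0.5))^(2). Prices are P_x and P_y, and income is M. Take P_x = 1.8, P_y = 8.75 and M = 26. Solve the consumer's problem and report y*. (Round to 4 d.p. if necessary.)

y* = 0.507

MU_x ∝ x^(-0.5), MU_y ∝ y^(-0.5), so MRS = (y/x)^(0.5) = P_x/P_y.
Solve for the ratio: y/x = [P_x/P_y]^(2).
With the ratio pinned down, the budget gives x* = M/(P_x + P_y·(y/x)) and y* = (y/x)·x*.
Numerically y/x = 0.042318, so x* = 26/(1.8 + 8.75·0.042318) = 11.98 and y* = 0.042318·11.98 = 0.507.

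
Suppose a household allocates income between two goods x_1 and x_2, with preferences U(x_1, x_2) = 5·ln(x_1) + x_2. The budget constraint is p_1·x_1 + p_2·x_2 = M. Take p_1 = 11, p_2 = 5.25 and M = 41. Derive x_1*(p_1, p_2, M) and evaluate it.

x_1* = 2.3864

Set MRS = p_1/p_2: (5/x_1)/1 = p_1/p_2.
So x_1*(p_1,p_2) = 5·p_2/p_1, independent of income; and x_2* = (M − 5·p_2)/p_2.
At the given prices: x_1* = 5·5.25/11 = 2.3864.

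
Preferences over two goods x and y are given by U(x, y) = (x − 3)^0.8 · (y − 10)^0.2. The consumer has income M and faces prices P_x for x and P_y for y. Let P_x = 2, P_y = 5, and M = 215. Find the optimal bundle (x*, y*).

Let x' = x−3, y' = y−10. MRS = 4·y'/x' = P_x/P_y.
After buying the subsistence bundle (3, 10), a share 0.8 of the remaining income goes to x: x* = 3 + 0.8·(M − 3P_x − 10P_y)/P_x.
Discretionary income = 215 − 3·2 − 10·5 = 159; x* = 3 + 0.8·159/2 = 66.6; y* = 10 + 0.2·159/5 = 16.36.

x* = 66.6, y* = 16.36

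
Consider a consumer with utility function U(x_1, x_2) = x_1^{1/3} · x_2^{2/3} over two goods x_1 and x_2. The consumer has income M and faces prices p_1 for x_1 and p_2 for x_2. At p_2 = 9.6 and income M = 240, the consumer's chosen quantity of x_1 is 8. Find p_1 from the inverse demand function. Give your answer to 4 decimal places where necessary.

MU_x_1/MU_x_2 = (1/3·x_2)/(2/3·x_1); tangency sets this equal to p_1/p_2.
Rearranging, p_2·x_2 = 2·p_1·x_1. Substituting into the budget gives p_1·x_1·(1 + 2) = M.
Demand: x_1*(p_1,p_2,M) = 1/3·M/p_1 and x_2* = 2/3·M/p_2.
Set x_1* = 8 in the demand function and solve for p_1: p_1 = 10.

p_1 = 10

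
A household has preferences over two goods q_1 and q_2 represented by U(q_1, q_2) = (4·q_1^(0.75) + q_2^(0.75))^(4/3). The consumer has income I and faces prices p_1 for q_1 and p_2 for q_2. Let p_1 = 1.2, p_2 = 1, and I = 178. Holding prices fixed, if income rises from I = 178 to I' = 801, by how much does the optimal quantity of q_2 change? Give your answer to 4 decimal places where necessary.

Δq_2* = 4.1771

MU_q_1 ∝ 4·q_1^(-0.25), MU_q_2 ∝ q_2^(-0.25), so MRS = 4·(q_2/q_1)^(0.25) = p_1/p_2.
Solve for the ratio: q_2/q_1 = [(1/4)·p_1/p_2]^(4).
With the ratio pinned down, the budget gives q_1* = I/(p_1 + p_2·(q_2/q_1)) and q_2* = (q_2/q_1)·q_1*.
Numerically q_2/q_1 = 0.0081, so q_1* = 178/(1.2 + 1·0.0081) = 147.3388 and q_2* = 0.0081·147.3388 = 1.1934.
At I' = 801: q_2* = 5.3705. Change: 5.3705 − 1.1934 = 4.1771.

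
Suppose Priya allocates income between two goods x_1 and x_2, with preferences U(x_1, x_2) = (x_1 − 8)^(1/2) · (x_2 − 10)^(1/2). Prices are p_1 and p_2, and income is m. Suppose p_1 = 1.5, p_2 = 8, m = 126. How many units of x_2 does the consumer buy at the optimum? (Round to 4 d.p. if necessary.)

x_2* = 12.125

Substituting into the budget: x_1* = 8 + 0.5·(m − 8·p_1 − 10·p_2)/p_1, and x_2* = 10 + 0.5·(…)/p_2.
Discretionary income = 126 − 8·1.5 − 10·8 = 34; x_2* = 10 + 0.5·34/8 = 12.125.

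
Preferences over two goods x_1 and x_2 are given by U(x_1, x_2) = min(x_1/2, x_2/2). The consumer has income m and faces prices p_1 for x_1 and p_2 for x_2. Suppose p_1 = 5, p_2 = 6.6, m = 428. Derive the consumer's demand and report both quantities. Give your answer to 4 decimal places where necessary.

x_1* = 36.8966, x_2* = 36.8966

Demand: x_1*(p_1,p_2,m) = 2·m/(2·p_1 + 2·p_2), x_2* = 2·m/(2·p_1 + 2·p_2).
Here 2·5 + 2·6.6 = 23.2, giving x_1* = 36.8966 and x_2* = 36.8966.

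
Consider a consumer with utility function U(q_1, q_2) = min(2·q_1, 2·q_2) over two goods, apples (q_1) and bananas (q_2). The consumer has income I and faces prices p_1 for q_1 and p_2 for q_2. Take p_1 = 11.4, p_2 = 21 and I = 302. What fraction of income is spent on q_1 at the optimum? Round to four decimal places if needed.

Leontief preferences: the optimum is at the kink where q_1/2 = q_2/2, i.e. q_2 = q_1.
Budget: p_1·q_1 + p_2·q_1 = I, so (2·p_1 + 2·p_2)·q_1 = 2·I.
Demand: q_1*(p_1,p_2,I) = 2·I/(2·p_1 + 2·p_2), q_2* = 2·I/(2·p_1 + 2·p_2).
Here 2·11.4 + 2·21 = 64.8, giving q_1* = 9.321 and q_2* = 9.321.
Expenditure on q_1: 11.4·9.321 = 106.2593; share = 0.3519.

share on q_1 = 0.3519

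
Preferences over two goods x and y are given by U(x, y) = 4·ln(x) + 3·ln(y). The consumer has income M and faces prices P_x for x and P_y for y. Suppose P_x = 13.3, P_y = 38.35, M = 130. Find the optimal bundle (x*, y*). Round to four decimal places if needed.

x* = 5.5854, y* = 1.4528

Demand: x*(P_x,P_y,M) = 4/7·M/P_x and y* = 3/7·M/P_y.
At P_x=13.3, P_y=38.35, M=130: x* = 4/7·130/13.3 = 5.5854, y* = 1.4528.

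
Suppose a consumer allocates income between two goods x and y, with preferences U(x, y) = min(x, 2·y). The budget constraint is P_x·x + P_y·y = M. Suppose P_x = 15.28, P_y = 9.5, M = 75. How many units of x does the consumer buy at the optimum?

x* = 3.7444

Leontief preferences: the optimum is at the kink where x/2 = y/1, i.e. y = (1/2)·x.
Budget: P_x·x + P_y·(1/2)·x = M, so (2·P_x + P_y)·x = 2·M.
Demand: x*(P_x,P_y,M) = 2·M/(2·P_x + P_y), y* = M/(2·P_x + P_y).
Here 2·15.28 + 9.5 = 40.06, giving x* = 3.7444.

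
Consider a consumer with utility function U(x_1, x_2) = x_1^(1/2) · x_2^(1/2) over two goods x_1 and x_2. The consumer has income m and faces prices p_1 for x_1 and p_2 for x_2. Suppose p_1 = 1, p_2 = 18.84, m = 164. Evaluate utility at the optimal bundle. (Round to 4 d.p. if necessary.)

Demand: x_1*(p_1,p_2,m) = 0.5·m/p_1 and x_2* = 0.5·m/p_2.
At p_1=1, p_2=18.84, m=164: x_1* = 0.5·164/1 = 82, x_2* = 4.3524.
Utility at the optimum: U(82, 4.3524) = 18.8918.

V = 18.8918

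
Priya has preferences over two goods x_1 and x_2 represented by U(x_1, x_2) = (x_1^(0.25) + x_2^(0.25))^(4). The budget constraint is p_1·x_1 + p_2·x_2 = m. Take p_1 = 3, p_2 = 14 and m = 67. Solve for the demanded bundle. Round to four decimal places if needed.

x_1* = 13.9722, x_2* = 1.7917

From the CES first-order condition, (x_2/x_1)^(0.75) = p_1/p_2.
Solve for the ratio: x_2/x_1 = [p_1/p_2]^(4/3).
Substitute x_2 = (x_2/x_1)·x_1 into the budget: x_1* = m/(p_1 + p_2·(x_2/x_1)).
Numerically x_2/x_1 = 0.12823, so x_1* = 67/(3 + 14·0.12823) = 13.9722 and x_2* = 0.12823·13.9722 = 1.7917.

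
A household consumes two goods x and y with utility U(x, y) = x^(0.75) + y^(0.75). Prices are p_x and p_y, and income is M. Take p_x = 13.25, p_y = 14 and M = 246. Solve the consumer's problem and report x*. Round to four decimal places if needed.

From the CES first-order condition, (y/x)^(0.25) = p_x/p_y.
Solve for the ratio: y/x = [p_x/p_y]^(4).
Substitute y = (y/x)·x into the budget: x* = M/(p_x + p_y·(y/x)).
Numerically y/x = 0.802327, so x* = 246/(13.25 + 14·0.802327) = 10.048.

x* = 10.048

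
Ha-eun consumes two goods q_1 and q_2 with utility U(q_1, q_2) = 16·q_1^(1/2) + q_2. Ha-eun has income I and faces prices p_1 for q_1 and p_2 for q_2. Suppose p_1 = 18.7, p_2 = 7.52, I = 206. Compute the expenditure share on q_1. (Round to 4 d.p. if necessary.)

share on q_1 = 0.9395

Plugging in: q_1* = (8·7.52/18.7)² = 10.3498, q_2* = 1.6567.
Expenditure on q_1: 18.7·10.3498 = 193.5415; share = 0.9395.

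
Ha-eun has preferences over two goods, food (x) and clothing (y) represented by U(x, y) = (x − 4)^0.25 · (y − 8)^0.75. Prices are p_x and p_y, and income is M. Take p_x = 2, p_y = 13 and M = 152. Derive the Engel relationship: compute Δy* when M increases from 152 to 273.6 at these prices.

Δy* = 7.0154

Discretionary income = 152 − 4·2 − 8·13 = 40; y* = 8 + 0.75·40/13 = 10.3077.
At M' = 273.6: y* = 17.3231. Change: 17.3231 − 10.3077 = 7.0154.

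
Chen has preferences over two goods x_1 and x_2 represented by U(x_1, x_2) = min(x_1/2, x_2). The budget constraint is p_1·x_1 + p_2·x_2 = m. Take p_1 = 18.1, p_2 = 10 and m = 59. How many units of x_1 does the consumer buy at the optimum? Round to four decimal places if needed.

With perfect complements, no substitution: consume in ratio x_1:x_2 = 2:1.
Budget: p_1·x_1 + p_2·(1/2)·x_1 = m, so (2·p_1 + p_2)·x_1 = 2·m.
Demand: x_1*(p_1,p_2,m) = 2·m/(2·p_1 + p_2), x_2* = m/(2·p_1 + p_2).
Here 2·18.1 + 10 = 46.2, giving x_1* = 2.5541.

x_1* = 2.5541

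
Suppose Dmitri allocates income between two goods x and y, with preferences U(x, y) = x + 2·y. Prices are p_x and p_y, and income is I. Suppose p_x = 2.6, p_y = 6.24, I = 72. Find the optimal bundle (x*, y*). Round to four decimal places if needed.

Perfect substitutes: compare marginal utility per dollar. 1/p_x vs 2/p_y → 0.3846 vs 0.3205.
x gives more utility per dollar, so spend all income on x: x* = I/p_x, y* = 0.
Numerically: x* = 27.6923, y* = 0.

x* = 27.6923, y* = 0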